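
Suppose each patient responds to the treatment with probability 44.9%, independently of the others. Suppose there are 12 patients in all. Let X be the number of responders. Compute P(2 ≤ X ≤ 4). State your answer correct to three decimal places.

0.298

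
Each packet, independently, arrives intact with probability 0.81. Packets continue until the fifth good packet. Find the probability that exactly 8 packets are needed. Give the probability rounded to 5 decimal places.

0.08371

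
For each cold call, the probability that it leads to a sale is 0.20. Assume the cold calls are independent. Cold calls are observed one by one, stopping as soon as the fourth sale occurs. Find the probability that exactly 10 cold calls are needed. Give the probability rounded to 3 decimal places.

0.035

Y = trial on which the fourth success occurs; negative binomial, r=4, p=0.20.
P(Y=10) = C(9,3) · p^4 · (1−p)^6
= 84 · 0.0016 · 0.26214 = 0.03523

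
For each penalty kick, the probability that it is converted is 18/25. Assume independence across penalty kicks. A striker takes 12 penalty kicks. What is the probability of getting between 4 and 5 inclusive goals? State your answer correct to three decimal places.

X ~ Binomial(12, 0.72); P(4 ≤ X ≤ 5) = Σ C(12,k) p^k (1−p)^(12−k) over k:
  k=4: C(12,4)·0.72^4·0.28^8 = 0.00503
  k=5: C(12,5)·0.72^5·0.28^7 = 0.02068
Total = 0.02570

0.026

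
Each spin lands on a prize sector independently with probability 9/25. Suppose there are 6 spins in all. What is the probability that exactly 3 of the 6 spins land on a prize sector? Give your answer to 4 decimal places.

X ~ Binomial(n=6, p=0.36).
P(X=3) = C(6,3) · p^3 · (1−p)^3
= 20 · 0.046656 · 0.26214 = 0.244612

0.2446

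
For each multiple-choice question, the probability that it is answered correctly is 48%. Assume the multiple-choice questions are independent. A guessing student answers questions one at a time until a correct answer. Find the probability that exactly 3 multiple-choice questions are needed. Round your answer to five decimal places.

0.12979

Geometric (trials to first success), p = 0.48.
P(Y = 3) = (1−p)^2 · p = 0.2704 · 0.48 = 0.1297920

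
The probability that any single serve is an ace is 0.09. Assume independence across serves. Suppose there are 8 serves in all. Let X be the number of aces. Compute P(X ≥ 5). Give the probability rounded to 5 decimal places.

X ~ Binomial(8, 0.09); P(X ≥ 5) = Σ C(8,k) p^k (1−p)^(8−k) over k:
  k=5: C(8,5)·0.09^5·0.91^3 = 0.0002492
  k=6: C(8,6)·0.09^6·0.91^2 = 0.0000123
  k=7: C(8,7)·0.09^7·0.91^1 = 0.0000003
  k=8: C(8,8)·0.09^8·0.91^0 = 0.0000000
Total = 0.0002619

0.00026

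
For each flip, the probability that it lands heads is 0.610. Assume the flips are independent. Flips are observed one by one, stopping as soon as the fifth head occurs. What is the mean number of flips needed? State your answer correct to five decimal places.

Y = total flips until the fifth success; negative binomial with r=5, p=0.61.
E[Y] = r / p = 5 / 0.61 = 8.1967213

8.19672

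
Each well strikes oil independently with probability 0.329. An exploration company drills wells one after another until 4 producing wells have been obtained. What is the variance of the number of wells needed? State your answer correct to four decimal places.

Y = total wells until the fourth success; negative binomial with r=4, p=0.329.
Var(Y) = r(1−p)/p² = 4·0.671 / 0.329² = 24.796519

24.7965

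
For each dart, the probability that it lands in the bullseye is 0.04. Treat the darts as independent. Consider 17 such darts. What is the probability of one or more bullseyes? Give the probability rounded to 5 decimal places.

0.50041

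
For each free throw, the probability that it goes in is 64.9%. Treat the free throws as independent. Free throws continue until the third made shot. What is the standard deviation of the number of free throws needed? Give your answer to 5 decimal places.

1.58114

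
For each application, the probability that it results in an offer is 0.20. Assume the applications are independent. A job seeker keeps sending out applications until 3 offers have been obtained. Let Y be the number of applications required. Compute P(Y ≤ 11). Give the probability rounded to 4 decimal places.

0.3826

Finishing within 11 applications ⇔ at least 3 successes in the first 11. With X ~ Binomial(11, 0.20), P(Y ≤ 11) = 1 − P(X ≤ 2).
  k=0: C(11,0)·0.20^0·0.80^11 = 0.085899
  k=1: C(11,1)·0.20^1·0.80^10 = 0.236223
  k=2: C(11,2)·0.20^2·0.80^9 = 0.295279
1 − 0.617402 = 0.382598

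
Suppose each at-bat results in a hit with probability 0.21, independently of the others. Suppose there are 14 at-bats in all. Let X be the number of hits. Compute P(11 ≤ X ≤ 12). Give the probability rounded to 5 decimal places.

0.00001

X ~ Binomial(14, 0.21); P(11 ≤ X ≤ 12) = Σ C(14,k) p^k (1−p)^(14−k) over k:
  k=11: C(14,11)·0.21^11·0.79^3 = 0.0000063
  k=12: C(14,12)·0.21^12·0.79^2 = 0.0000004
Total = 0.0000067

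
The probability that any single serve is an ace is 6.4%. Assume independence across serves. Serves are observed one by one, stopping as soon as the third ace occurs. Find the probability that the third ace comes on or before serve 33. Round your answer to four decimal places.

Finishing within 33 serves ⇔ at least 3 successes in the first 33. With X ~ Binomial(33, 0.064), P(Y ≤ 33) = 1 − P(X ≤ 2).
  k=0: C(33,0)·0.064^0·0.936^33 = 0.112746
  k=1: C(33,1)·0.064^1·0.936^32 = 0.254402
  k=2: C(33,2)·0.064^2·0.936^31 = 0.278320
1 − 0.645469 = 0.354531

0.3545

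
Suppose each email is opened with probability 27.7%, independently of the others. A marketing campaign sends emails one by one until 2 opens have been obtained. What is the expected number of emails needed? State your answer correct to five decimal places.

7.22022

Y = total emails until the second success; negative binomial with r=2, p=0.277.
E[Y] = r / p = 2 / 0.277 = 7.2202166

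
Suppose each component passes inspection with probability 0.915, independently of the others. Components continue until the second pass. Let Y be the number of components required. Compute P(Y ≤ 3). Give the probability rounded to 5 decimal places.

Finishing within 3 components ⇔ at least 2 successes in the first 3. With X ~ Binomial(3, 0.915), P(Y ≤ 3) = 1 − P(X ≤ 1).
  k=0: C(3,0)·0.915^0·0.085^3 = 0.0006141
  k=1: C(3,1)·0.915^1·0.085^2 = 0.0198326
1 − 0.0204467 = 0.9795533

0.97955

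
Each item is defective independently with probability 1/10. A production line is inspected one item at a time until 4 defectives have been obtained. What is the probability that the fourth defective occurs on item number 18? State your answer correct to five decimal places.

0.01556

Y = trial on which the fourth success occurs; negative binomial, r=4, p=0.10.
P(Y=18) = C(17,3) · p^4 · (1−p)^14
= 680 · 0.0001 · 0.22877 = 0.0155562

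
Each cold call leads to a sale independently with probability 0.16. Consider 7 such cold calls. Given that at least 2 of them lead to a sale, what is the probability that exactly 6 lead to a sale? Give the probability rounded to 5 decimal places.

0.00032

X ~ Binomial(7, 0.16). Want P(X=6 | X≥2) = P(X=6) / P(X≥2).
P(X=6) = C(7,6)·0.16^6·0.84^1 = 0.0000987
P(X≥2) = 1 − 0.2950903 − 0.3934538 = 0.3114559
Ratio = 0.0000987 / 0.3114559 = 0.0003167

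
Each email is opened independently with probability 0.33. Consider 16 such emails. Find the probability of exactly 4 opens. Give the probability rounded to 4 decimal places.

X ~ Binomial(n=16, p=0.33).
P(X=4) = C(16,4) · p^4 · (1−p)^12
= 1820 · 0.011859 · 0.0081827 = 0.176614

0.1766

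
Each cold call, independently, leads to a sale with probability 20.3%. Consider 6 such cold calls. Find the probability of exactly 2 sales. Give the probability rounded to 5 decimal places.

0.24941

X ~ Binomial(n=6, p=0.203).
P(X=2) = C(6,2) · p^2 · (1−p)^4
= 15 · 0.041209 · 0.40349 = 0.2494116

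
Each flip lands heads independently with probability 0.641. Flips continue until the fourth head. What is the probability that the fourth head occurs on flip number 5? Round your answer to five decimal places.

0.24243

Y = trial on which the fourth success occurs; negative binomial, r=4, p=0.641.
P(Y=5) = C(4,3) · p^4 · (1−p)^1
= 4 · 0.16882 · 0.359 = 0.2424301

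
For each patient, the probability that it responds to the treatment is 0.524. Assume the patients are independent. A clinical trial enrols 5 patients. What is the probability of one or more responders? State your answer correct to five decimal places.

P(at least one) = 1 − P(none) = 1 − (1 − 0.524)^5
= 1 − 0.0244363 = 0.9755637

0.97556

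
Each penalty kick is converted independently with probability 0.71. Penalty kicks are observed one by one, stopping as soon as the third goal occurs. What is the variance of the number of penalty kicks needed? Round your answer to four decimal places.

Y = total penalty kicks until the third success; negative binomial with r=3, p=0.71.
Var(Y) = r(1−p)/p² = 3·0.29 / 0.71² = 1.725848

1.7258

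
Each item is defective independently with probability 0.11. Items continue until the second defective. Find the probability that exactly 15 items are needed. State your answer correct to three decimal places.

Y = trial on which the second success occurs; negative binomial, r=2, p=0.11.
P(Y=15) = C(14,1) · p^2 · (1−p)^13
= 14 · 0.0121 · 0.21982 = 0.03724

0.037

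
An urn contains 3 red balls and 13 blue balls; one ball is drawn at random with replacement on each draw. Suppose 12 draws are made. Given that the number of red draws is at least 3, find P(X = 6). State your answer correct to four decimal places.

X ~ Binomial(12, 0.1875). Want P(X=6 | X≥3) = P(X=6) / P(X≥3).
P(X=6) = C(12,6)·0.1875^6·0.8125^6 = 0.011551
P(X≥3) = 1 − 0.082771 − 0.229213 − 0.290924 = 0.397091
Ratio = 0.011551 / 0.397091 = 0.029089

0.0291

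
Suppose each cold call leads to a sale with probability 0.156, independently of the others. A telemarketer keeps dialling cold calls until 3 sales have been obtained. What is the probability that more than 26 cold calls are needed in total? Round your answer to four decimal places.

Needing more than 26 cold calls ⇔ fewer than 3 successes in the first 26. With X ~ Binomial(26, 0.156), P(Y > 26) = P(X ≤ 2).
  k=0: C(26,0)·0.156^0·0.844^26 = 0.012159
  k=1: C(26,1)·0.156^1·0.844^25 = 0.058433
  k=2: C(26,2)·0.156^2·0.844^24 = 0.135005
P(X ≤ 2) = 0.205598

0.2056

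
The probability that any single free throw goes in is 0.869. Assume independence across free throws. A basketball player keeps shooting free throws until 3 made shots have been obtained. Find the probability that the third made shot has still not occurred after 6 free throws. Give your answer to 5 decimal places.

Needing more than 6 free throws ⇔ fewer than 3 successes in the first 6. With X ~ Binomial(6, 0.869), P(Y > 6) = P(X ≤ 2).
  k=0: C(6,0)·0.869^0·0.131^6 = 0.0000051
  k=1: C(6,1)·0.869^1·0.131^5 = 0.0002012
  k=2: C(6,2)·0.869^2·0.131^4 = 0.0033359
P(X ≤ 2) = 0.0035421

0.00354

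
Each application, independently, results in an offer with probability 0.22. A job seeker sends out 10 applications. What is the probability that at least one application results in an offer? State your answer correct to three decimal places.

0.917

P(at least one) = 1 − P(none) = 1 − (1 − 0.22)^10
= 1 − 0.08336 = 0.91664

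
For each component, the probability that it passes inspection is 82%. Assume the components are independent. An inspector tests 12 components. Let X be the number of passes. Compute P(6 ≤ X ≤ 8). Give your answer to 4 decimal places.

X ~ Binomial(12, 0.82); P(6 ≤ X ≤ 8) = Σ C(12,k) p^k (1−p)^(12−k) over k:
  k=6: C(12,6)·0.82^6·0.18^6 = 0.009554
  k=7: C(12,7)·0.82^7·0.18^5 = 0.037307
  k=8: C(12,8)·0.82^8·0.18^4 = 0.106220
Total = 0.153081

0.1531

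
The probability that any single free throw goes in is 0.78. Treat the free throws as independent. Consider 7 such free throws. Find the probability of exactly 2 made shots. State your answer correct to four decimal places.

X ~ Binomial(n=7, p=0.78).
P(X=2) = C(7,2) · p^2 · (1−p)^5
= 21 · 0.6084 · 0.00051536 = 0.006584

0.0066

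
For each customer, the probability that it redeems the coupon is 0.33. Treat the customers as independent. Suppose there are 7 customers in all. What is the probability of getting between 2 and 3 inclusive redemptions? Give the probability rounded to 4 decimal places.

X ~ Binomial(7, 0.33); P(2 ≤ X ≤ 3) = Σ C(7,k) p^k (1−p)^(7−k) over k:
  k=2: C(7,2)·0.33^2·0.67^5 = 0.308760
  k=3: C(7,3)·0.33^3·0.67^4 = 0.253460
Total = 0.562220

0.5622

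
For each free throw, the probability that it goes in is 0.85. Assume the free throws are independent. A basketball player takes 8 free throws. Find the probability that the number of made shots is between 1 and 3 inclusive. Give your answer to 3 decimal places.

X ~ Binomial(8, 0.85); P(1 ≤ X ≤ 3) = Σ C(8,k) p^k (1−p)^(8−k) over k:
  k=1: C(8,1)·0.85^1·0.15^7 = 0.00001
  k=2: C(8,2)·0.85^2·0.15^6 = 0.00023
  k=3: C(8,3)·0.85^3·0.15^5 = 0.00261
Total = 0.00285

0.003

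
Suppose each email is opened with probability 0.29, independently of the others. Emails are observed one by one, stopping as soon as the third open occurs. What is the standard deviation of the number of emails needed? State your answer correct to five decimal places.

Y = total emails until the third success; negative binomial with r=3, p=0.29.
SD(Y) = √[r(1−p)/p²] = √(25.3269917) = 5.0325929

5.03259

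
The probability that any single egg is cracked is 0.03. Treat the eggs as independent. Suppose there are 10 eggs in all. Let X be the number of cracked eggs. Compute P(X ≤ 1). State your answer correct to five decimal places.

0.96549

X ~ Binomial(10, 0.03); P(X ≤ 1) = Σ C(10,k) p^k (1−p)^(10−k) over k:
  k=0: C(10,0)·0.03^0·0.97^10 = 0.7374241
  k=1: C(10,1)·0.03^1·0.97^9 = 0.2280693
Total = 0.9654934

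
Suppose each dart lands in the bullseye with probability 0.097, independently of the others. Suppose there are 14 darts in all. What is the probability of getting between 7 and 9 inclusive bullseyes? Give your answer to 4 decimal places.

0.0001

X ~ Binomial(14, 0.097); P(7 ≤ X ≤ 9) = Σ C(14,k) p^k (1−p)^(14−k) over k:
  k=7: C(14,7)·0.097^7·0.903^7 = 0.000136
  k=8: C(14,8)·0.097^8·0.903^6 = 0.000013
  k=9: C(14,9)·0.097^9·0.903^5 = 0.000001
Total = 0.000149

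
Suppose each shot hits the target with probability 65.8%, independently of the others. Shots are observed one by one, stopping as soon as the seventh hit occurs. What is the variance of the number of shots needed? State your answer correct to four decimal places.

5.5293

Y = total shots until the seventh success; negative binomial with r=7, p=0.658.
Var(Y) = r(1−p)/p² = 7·0.342 / 0.658² = 5.529328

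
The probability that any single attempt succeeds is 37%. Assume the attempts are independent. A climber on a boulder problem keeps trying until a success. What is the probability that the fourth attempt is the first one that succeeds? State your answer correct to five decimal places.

Geometric (trials to first success), p = 0.37.
P(Y = 4) = (1−p)^3 · p = 0.25005 · 0.37 = 0.0925174

0.09252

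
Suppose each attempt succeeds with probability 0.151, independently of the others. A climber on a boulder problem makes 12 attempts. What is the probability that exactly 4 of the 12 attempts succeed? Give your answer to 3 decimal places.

X ~ Binomial(n=12, p=0.151).
P(X=4) = C(12,4) · p^4 · (1−p)^8
= 495 · 0.00051989 · 0.26994 = 0.06947

0.069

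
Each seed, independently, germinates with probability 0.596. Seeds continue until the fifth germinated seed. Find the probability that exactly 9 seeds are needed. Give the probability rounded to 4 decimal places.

0.1402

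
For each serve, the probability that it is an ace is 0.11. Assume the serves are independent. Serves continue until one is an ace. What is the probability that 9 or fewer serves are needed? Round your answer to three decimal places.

Y = number of serves to the first success; geometric, p = 0.11.
P(Y ≤ 9) = 1 − (1−p)^9 = 1 − 0.35036 = 0.64964

0.650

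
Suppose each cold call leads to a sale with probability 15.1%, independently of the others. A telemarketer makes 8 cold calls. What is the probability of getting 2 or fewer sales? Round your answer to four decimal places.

X ~ Binomial(8, 0.151); P(X ≤ 2) = Σ C(8,k) p^k (1−p)^(8−k) over k:
  k=0: C(8,0)·0.151^0·0.849^8 = 0.269936
  k=1: C(8,1)·0.151^1·0.849^7 = 0.384079
  k=2: C(8,2)·0.151^2·0.849^6 = 0.239088
Total = 0.893104

0.8931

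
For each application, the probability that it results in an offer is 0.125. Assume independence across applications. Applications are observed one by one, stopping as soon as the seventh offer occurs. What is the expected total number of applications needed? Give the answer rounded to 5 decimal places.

Y = total applications until the seventh success; negative binomial with r=7, p=0.125.
E[Y] = r / p = 7 / 0.125 = 56.0000000

56.00000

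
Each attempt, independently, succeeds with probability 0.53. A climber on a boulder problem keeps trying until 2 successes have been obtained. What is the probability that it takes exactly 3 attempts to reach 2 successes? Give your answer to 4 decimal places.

0.2640

Y = trial on which the second success occurs; negative binomial, r=2, p=0.53.
P(Y=3) = C(2,1) · p^2 · (1−p)^1
= 2 · 0.2809 · 0.47 = 0.264046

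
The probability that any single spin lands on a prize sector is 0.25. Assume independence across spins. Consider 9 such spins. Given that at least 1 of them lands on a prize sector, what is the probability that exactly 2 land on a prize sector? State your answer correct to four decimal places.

0.3247

X ~ Binomial(9, 0.25). Want P(X=2 | X≥1) = P(X=2) / P(X≥1).
P(X=2) = C(9,2)·0.25^2·0.75^7 = 0.300339
P(X≥1) = 1 − 0.075085 = 0.924915
Ratio = 0.300339 / 0.924915 = 0.324720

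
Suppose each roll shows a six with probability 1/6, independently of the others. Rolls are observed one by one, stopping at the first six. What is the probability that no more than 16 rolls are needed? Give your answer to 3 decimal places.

Y = number of rolls to the first success; geometric, p = 0.166667.
P(Y ≤ 16) = 1 − (1−p)^16 = 1 − 0.05409 = 0.94591

0.946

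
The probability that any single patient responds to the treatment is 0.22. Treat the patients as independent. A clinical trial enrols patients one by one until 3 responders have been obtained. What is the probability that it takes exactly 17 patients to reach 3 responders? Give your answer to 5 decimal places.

0.03943

Y = trial on which the third success occurs; negative binomial, r=3, p=0.22.
P(Y=17) = C(16,2) · p^3 · (1−p)^14
= 120 · 0.010648 · 0.030855 = 0.0394252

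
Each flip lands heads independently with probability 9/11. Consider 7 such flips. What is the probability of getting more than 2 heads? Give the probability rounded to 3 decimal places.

0.997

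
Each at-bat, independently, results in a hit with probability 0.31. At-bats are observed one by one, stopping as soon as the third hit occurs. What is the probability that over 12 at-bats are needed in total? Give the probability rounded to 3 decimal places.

0.230

Needing more than 12 at-bats ⇔ fewer than 3 successes in the first 12. With X ~ Binomial(12, 0.31), P(Y > 12) = P(X ≤ 2).
  k=0: C(12,0)·0.31^0·0.69^12 = 0.01165
  k=1: C(12,1)·0.31^1·0.69^11 = 0.06279
  k=2: C(12,2)·0.31^2·0.69^10 = 0.15515
P(X ≤ 2) = 0.22959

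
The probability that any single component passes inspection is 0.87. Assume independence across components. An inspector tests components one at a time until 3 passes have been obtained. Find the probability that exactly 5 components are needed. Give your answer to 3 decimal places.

0.067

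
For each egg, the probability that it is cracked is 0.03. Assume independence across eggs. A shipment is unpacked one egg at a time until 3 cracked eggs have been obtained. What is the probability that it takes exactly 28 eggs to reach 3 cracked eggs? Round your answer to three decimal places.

0.004

Y = trial on which the third success occurs; negative binomial, r=3, p=0.03.
P(Y=28) = C(27,2) · p^3 · (1−p)^25
= 351 · 2.7e-05 · 0.46697 = 0.00443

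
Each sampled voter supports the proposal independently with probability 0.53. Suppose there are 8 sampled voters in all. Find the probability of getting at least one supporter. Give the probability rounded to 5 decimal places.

0.99762

P(at least one) = 1 − P(none) = 1 − (1 − 0.53)^8
= 1 − 0.0023811 = 0.9976189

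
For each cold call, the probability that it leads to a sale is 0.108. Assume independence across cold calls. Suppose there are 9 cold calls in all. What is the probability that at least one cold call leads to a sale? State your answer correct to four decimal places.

0.6425

P(at least one) = 1 − P(none) = 1 − (1 − 0.108)^9
= 1 − 0.357506 = 0.642494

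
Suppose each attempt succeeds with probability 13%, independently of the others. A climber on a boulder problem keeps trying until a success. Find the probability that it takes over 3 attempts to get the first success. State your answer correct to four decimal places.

0.6585

Y = number of attempts to the first success; geometric, p = 0.13.
P(Y > 3) = P(first 3 all fail) = (1−p)^3 = 0.658503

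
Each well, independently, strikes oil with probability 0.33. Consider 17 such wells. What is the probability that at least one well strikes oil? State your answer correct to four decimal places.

0.9989

P(at least one) = 1 − P(none) = 1 − (1 − 0.33)^17
= 1 − 0.001105 = 0.998895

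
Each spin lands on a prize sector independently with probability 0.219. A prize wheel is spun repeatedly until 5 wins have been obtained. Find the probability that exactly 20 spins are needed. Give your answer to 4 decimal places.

0.0479

Y = trial on which the fifth success occurs; negative binomial, r=5, p=0.219.
P(Y=20) = C(19,4) · p^5 · (1−p)^15
= 3876 · 0.00050376 · 0.024534 = 0.047904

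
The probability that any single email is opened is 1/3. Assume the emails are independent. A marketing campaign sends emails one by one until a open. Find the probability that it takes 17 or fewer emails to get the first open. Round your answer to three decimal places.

0.999

Y = number of emails to the first success; geometric, p = 0.333333.
P(Y ≤ 17) = 1 − (1−p)^17 = 1 − 0.00101 = 0.99899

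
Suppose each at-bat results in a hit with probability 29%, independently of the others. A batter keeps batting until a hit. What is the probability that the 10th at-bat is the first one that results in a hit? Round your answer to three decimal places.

Geometric (trials to first success), p = 0.29.
P(Y = 10) = (1−p)^9 · p = 0.045849 · 0.29 = 0.01330

0.013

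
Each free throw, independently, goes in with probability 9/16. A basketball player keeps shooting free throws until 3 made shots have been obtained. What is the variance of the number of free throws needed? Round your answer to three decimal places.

Y = total free throws until the third success; negative binomial with r=3, p=0.5625.
Var(Y) = r(1−p)/p² = 3·0.4375 / 0.5625² = 4.14815

4.148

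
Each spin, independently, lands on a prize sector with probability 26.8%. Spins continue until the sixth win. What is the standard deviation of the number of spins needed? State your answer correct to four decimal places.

Y = total spins until the sixth success; negative binomial with r=6, p=0.268.
SD(Y) = √[r(1−p)/p²] = √(61.149476) = 7.819813

7.8198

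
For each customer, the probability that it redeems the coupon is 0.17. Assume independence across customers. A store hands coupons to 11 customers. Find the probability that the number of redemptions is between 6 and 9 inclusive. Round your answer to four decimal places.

X ~ Binomial(11, 0.17); P(6 ≤ X ≤ 9) = Σ C(11,k) p^k (1−p)^(11−k) over k:
  k=6: C(11,6)·0.17^6·0.83^5 = 0.004393
  k=7: C(11,7)·0.17^7·0.83^4 = 0.000643
  k=8: C(11,8)·0.17^8·0.83^3 = 0.000066
  k=9: C(11,9)·0.17^9·0.83^2 = 0.000004
Total = 0.005106

0.0051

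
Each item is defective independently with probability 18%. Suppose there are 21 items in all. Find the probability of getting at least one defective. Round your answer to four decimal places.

0.9845

P(at least one) = 1 − P(none) = 1 − (1 − 0.18)^21
= 1 − 0.015491 = 0.984509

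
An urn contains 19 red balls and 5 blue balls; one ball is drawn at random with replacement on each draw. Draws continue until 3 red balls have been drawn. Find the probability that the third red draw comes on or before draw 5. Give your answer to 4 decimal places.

0.9355

Finishing within 5 draws ⇔ at least 3 successes in the first 5. With X ~ Binomial(5, 0.791667), P(Y ≤ 5) = 1 − P(X ≤ 2).
  k=0: C(5,0)·0.791667^0·0.208333^5 = 0.000392
  k=1: C(5,1)·0.791667^1·0.208333^4 = 0.007457
  k=2: C(5,2)·0.791667^2·0.208333^3 = 0.056671
1 − 0.064520 = 0.935480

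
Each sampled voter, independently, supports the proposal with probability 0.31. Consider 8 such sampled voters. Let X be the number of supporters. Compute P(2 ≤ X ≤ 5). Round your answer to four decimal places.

X ~ Binomial(8, 0.31); P(2 ≤ X ≤ 5) = Σ C(8,k) p^k (1−p)^(8−k) over k:
  k=2: C(8,2)·0.31^2·0.69^6 = 0.290386
  k=3: C(8,3)·0.31^3·0.69^5 = 0.260927
  k=4: C(8,4)·0.31^4·0.69^4 = 0.146535
  k=5: C(8,5)·0.31^5·0.69^3 = 0.052668
Total = 0.750515

0.7505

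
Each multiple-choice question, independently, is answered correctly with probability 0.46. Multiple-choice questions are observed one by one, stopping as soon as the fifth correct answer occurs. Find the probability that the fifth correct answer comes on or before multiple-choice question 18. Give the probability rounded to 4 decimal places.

Finishing within 18 multiple-choice questions ⇔ at least 5 successes in the first 18. With X ~ Binomial(18, 0.46), P(Y ≤ 18) = 1 − P(X ≤ 4).
  k=0: C(18,0)·0.46^0·0.54^18 = 0.000015
  k=1: C(18,1)·0.46^1·0.54^17 = 0.000234
  k=2: C(18,2)·0.46^2·0.54^16 = 0.001692
  k=3: C(18,3)·0.46^3·0.54^15 = 0.007689
  k=4: C(18,4)·0.46^4·0.54^14 = 0.024562
1 − 0.034192 = 0.965808

0.9658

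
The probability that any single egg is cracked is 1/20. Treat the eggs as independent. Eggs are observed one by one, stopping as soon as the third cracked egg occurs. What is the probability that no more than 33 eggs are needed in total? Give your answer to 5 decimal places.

0.22719

Finishing within 33 eggs ⇔ at least 3 successes in the first 33. With X ~ Binomial(33, 0.05), P(Y ≤ 33) = 1 − P(X ≤ 2).
  k=0: C(33,0)·0.05^0·0.95^33 = 0.1840259
  k=1: C(33,1)·0.05^1·0.95^32 = 0.3196239
  k=2: C(33,2)·0.05^2·0.95^31 = 0.2691570
1 − 0.7728069 = 0.2271931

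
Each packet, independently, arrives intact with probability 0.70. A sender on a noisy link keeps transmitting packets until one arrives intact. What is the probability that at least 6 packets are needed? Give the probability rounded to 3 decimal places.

Y = number of packets to the first success; geometric, p = 0.70.
P(Y > 5) = P(first 5 all fail) = (1−p)^5 = 0.00243

0.002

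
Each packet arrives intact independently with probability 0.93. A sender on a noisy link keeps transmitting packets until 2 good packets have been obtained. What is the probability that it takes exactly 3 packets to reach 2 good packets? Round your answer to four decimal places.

Y = trial on which the second success occurs; negative binomial, r=2, p=0.93.
P(Y=3) = C(2,1) · p^2 · (1−p)^1
= 2 · 0.8649 · 0.07 = 0.121086

0.1211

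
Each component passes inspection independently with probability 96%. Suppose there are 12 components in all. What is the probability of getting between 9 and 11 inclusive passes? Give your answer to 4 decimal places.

0.3863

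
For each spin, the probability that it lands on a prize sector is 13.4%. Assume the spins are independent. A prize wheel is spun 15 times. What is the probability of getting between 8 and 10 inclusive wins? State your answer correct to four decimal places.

0.0003

X ~ Binomial(15, 0.134); P(8 ≤ X ≤ 10) = Σ C(15,k) p^k (1−p)^(15−k) over k:
  k=8: C(15,8)·0.134^8·0.866^7 = 0.000244
  k=9: C(15,9)·0.134^9·0.866^6 = 0.000029
  k=10: C(15,10)·0.134^10·0.866^5 = 0.000003
Total = 0.000276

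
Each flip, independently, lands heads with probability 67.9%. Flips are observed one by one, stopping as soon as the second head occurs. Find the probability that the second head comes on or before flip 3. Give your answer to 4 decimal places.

Finishing within 3 flips ⇔ at least 2 successes in the first 3. With X ~ Binomial(3, 0.679), P(Y ≤ 3) = 1 − P(X ≤ 1).
  k=0: C(3,0)·0.679^0·0.321^3 = 0.033076
  k=1: C(3,1)·0.679^1·0.321^2 = 0.209895
1 − 0.242971 = 0.757029

0.7570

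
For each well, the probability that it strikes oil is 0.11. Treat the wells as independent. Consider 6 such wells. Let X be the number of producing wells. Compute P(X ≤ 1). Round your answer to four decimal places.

0.8655

X ~ Binomial(6, 0.11); P(X ≤ 1) = Σ C(6,k) p^k (1−p)^(6−k) over k:
  k=0: C(6,0)·0.11^0·0.89^6 = 0.496981
  k=1: C(6,1)·0.11^1·0.89^5 = 0.368548
Total = 0.865529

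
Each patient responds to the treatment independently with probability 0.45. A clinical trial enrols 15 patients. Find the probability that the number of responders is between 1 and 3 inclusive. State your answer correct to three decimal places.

X ~ Binomial(15, 0.45); P(1 ≤ X ≤ 3) = Σ C(15,k) p^k (1−p)^(15−k) over k:
  k=1: C(15,1)·0.45^1·0.55^14 = 0.00156
  k=2: C(15,2)·0.45^2·0.55^13 = 0.00896
  k=3: C(15,3)·0.45^3·0.55^12 = 0.03177
Total = 0.04229

0.042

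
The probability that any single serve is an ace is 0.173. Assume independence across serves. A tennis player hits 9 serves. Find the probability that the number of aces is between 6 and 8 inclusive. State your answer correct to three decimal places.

0.001

X ~ Binomial(9, 0.173); P(6 ≤ X ≤ 8) = Σ C(9,k) p^k (1−p)^(9−k) over k:
  k=6: C(9,6)·0.173^6·0.827^3 = 0.00127
  k=7: C(9,7)·0.173^7·0.827^2 = 0.00011
  k=8: C(9,8)·0.173^8·0.827^1 = 0.00001
Total = 0.00139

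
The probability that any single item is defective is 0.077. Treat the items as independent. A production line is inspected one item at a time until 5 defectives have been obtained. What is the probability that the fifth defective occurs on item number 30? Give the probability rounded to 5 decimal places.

Y = trial on which the fifth success occurs; negative binomial, r=5, p=0.077.
P(Y=30) = C(29,4) · p^5 · (1−p)^25
= 23751 · 2.7068e-06 · 0.13491 = 0.0086732

0.00867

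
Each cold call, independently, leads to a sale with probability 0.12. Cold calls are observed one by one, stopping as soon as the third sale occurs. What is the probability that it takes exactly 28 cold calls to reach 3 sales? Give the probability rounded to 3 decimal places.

Y = trial on which the third success occurs; negative binomial, r=3, p=0.12.
P(Y=28) = C(27,2) · p^3 · (1−p)^25
= 351 · 0.001728 · 0.040932 = 0.02483

0.025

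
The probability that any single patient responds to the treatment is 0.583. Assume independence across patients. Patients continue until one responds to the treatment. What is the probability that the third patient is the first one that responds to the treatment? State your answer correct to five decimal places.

0.10138

Geometric (trials to first success), p = 0.583.
P(Y = 3) = (1−p)^2 · p = 0.17389 · 0.583 = 0.1013773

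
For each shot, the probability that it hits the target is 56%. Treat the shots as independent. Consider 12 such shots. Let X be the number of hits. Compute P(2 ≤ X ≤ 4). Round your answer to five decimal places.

0.09790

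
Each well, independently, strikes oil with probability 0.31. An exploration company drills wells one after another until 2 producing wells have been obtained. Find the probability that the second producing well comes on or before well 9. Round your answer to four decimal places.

Finishing within 9 wells ⇔ at least 2 successes in the first 9. With X ~ Binomial(9, 0.31), P(Y ≤ 9) = 1 − P(X ≤ 1).
  k=0: C(9,0)·0.31^0·0.69^9 = 0.035452
  k=1: C(9,1)·0.31^1·0.69^8 = 0.143350
1 − 0.178802 = 0.821198

0.8212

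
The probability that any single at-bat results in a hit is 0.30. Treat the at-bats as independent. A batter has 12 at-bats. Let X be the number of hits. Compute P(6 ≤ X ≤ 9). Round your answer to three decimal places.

0.118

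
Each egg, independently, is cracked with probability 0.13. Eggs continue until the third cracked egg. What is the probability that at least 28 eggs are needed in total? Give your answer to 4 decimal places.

0.2997

Needing more than 27 eggs ⇔ fewer than 3 successes in the first 27. With X ~ Binomial(27, 0.13), P(Y > 27) = P(X ≤ 2).
  k=0: C(27,0)·0.13^0·0.87^27 = 0.023282
  k=1: C(27,1)·0.13^1·0.87^26 = 0.093931
  k=2: C(27,2)·0.13^2·0.87^25 = 0.182463
P(X ≤ 2) = 0.299676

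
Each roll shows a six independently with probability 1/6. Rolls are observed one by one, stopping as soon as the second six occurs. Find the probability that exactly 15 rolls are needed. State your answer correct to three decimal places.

0.036

Y = trial on which the second success occurs; negative binomial, r=2, p=0.166667.
P(Y=15) = C(14,1) · p^2 · (1−p)^13
= 14 · 0.027778 · 0.093464 = 0.03635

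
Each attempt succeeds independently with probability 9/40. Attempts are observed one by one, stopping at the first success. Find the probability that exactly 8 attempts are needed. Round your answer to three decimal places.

0.038

Geometric (trials to first success), p = 0.225.
P(Y = 8) = (1−p)^7 · p = 0.16792 · 0.225 = 0.03778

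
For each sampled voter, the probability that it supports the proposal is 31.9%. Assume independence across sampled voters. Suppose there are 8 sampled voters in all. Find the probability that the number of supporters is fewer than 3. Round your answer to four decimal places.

0.5038

X ~ Binomial(8, 0.319); P(X ≤ 2) = Σ C(8,k) p^k (1−p)^(8−k) over k:
  k=0: C(8,0)·0.319^0·0.681^8 = 0.046257
  k=1: C(8,1)·0.319^1·0.681^7 = 0.173345
  k=2: C(8,2)·0.319^2·0.681^6 = 0.284199
Total = 0.503800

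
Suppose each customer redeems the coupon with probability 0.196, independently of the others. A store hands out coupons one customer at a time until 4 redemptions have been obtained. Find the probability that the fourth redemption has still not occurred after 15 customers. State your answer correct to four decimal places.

Needing more than 15 customers ⇔ fewer than 4 successes in the first 15. With X ~ Binomial(15, 0.196), P(Y > 15) = P(X ≤ 3).
  k=0: C(15,0)·0.196^0·0.804^15 = 0.037918
  k=1: C(15,1)·0.196^1·0.804^14 = 0.138654
  k=2: C(15,2)·0.196^2·0.804^13 = 0.236608
  k=3: C(15,3)·0.196^3·0.804^12 = 0.249949
P(X ≤ 3) = 0.663129

0.6631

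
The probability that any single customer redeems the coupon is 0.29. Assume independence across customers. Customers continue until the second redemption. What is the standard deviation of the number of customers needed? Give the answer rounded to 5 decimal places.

4.10909

Y = total customers until the second success; negative binomial with r=2, p=0.29.
SD(Y) = √[r(1−p)/p²] = √(16.8846611) = 4.1090949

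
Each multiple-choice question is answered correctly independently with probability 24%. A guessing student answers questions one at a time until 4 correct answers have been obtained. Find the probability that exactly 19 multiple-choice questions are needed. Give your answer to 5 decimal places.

Y = trial on which the fourth success occurs; negative binomial, r=4, p=0.24.
P(Y=19) = C(18,3) · p^4 · (1−p)^15
= 816 · 0.0033178 · 0.016301 = 0.0441305

0.04413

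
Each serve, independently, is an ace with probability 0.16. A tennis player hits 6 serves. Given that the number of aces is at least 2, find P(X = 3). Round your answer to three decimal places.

0.196

X ~ Binomial(6, 0.16). Want P(X=3 | X≥2) = P(X=3) / P(X≥2).
P(X=3) = C(6,3)·0.16^3·0.84^3 = 0.04855
P(X≥2) = 1 − 0.35130 − 0.40148 = 0.24722
Ratio = 0.04855 / 0.24722 = 0.19640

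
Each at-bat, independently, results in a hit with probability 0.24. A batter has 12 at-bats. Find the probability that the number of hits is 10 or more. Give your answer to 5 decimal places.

X ~ Binomial(12, 0.24); P(X ≥ 10) = Σ C(12,k) p^k (1−p)^(12−k) over k:
  k=10: C(12,10)·0.24^10·0.76^2 = 0.0000242
  k=11: C(12,11)·0.24^11·0.76^1 = 0.0000014
  k=12: C(12,12)·0.24^12·0.76^0 = 0.0000000
Total = 0.0000256

0.00003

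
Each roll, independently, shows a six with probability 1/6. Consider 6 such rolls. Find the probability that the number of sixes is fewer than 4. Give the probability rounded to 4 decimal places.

X ~ Binomial(6, 0.166667); P(X ≤ 3) = Σ C(6,k) p^k (1−p)^(6−k) over k:
  k=0: C(6,0)·0.166667^0·0.833333^6 = 0.334898
  k=1: C(6,1)·0.166667^1·0.833333^5 = 0.401878
  k=2: C(6,2)·0.166667^2·0.833333^4 = 0.200939
  k=3: C(6,3)·0.166667^3·0.833333^3 = 0.053584
Total = 0.991298

0.9913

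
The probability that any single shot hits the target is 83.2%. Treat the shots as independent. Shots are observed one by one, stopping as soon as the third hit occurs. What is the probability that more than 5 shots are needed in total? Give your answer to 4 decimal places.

0.0363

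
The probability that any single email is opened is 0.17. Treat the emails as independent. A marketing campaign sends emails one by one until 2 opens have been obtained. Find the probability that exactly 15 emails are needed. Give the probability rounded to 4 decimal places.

0.0359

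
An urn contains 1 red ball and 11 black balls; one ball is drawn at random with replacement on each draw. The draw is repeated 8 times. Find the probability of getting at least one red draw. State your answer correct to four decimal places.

0.5015

P(at least one) = 1 − P(none) = 1 − (1 − 0.083333)^8
= 1 − 0.498530 = 0.501470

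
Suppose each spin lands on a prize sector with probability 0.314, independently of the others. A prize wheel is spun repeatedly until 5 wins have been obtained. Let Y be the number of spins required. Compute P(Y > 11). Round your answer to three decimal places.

Needing more than 11 spins ⇔ fewer than 5 successes in the first 11. With X ~ Binomial(11, 0.314), P(Y > 11) = P(X ≤ 4).
  k=0: C(11,0)·0.314^0·0.686^11 = 0.01583
  k=1: C(11,1)·0.314^1·0.686^10 = 0.07972
  k=2: C(11,2)·0.314^2·0.686^9 = 0.18245
  k=3: C(11,3)·0.314^3·0.686^8 = 0.25053
  k=4: C(11,4)·0.314^4·0.686^7 = 0.22935
P(X ≤ 4) = 0.75789

0.758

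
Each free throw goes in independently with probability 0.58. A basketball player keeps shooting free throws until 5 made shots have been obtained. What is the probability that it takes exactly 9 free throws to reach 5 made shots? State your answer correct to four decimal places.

Y = trial on which the fifth success occurs; negative binomial, r=5, p=0.58.
P(Y=9) = C(8,4) · p^5 · (1−p)^4
= 70 · 0.065636 · 0.031117 = 0.142967

0.1430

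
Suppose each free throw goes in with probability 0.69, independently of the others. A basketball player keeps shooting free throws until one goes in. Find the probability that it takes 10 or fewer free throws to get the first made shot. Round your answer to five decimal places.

Y = number of free throws to the first success; geometric, p = 0.69.
P(Y ≤ 10) = 1 − (1−p)^10 = 1 − 0.0000082 = 0.9999918

0.99999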